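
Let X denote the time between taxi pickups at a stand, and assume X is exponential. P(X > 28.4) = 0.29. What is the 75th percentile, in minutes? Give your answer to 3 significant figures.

e^(−λ·28.4) = 0.29 ⇒ λ = −ln(0.29)/28.4 = 0.0435871.
75th percentile: 1 − e^(−λt) = 0.75, t = −ln(0.25)/λ = 31.8051 minutes.

31.8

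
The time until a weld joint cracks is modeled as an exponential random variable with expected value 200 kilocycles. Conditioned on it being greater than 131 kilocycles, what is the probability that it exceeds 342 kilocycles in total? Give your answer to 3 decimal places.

The rate is λ = 1/200 = 0.005 per kilocycle.
P(X > s+t | X > s) = e^(−λ(s+t))/e^(−λs) = e^(−λt), independent of s = 131.
P(X > 211) = e^(−1.055) ≈ 0.348.

0.348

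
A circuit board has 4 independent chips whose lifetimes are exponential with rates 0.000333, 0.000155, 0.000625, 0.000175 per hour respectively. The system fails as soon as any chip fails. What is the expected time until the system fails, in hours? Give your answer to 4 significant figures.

The time to first failure is exponential with rate Σλ = 0.000333 + 0.000155 + 0.000625 + 0.000175 = 0.001288.
E[min] = 1/Σλ = 1/0.001288 = 776.398 hours.

776.4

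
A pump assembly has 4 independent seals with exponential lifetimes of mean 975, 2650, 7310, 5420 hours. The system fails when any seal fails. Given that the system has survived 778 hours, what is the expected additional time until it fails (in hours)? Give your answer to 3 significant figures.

First-failure rate Σλ = 1/975 + 1/2650 + 1/7310 + 1/5420 = 0.0017243.
By memorylessness the expected residual is 1/Σλ = 579.945 hours, regardless of the 778 already elapsed.

580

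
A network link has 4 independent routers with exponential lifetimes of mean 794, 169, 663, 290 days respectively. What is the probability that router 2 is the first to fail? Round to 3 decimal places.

0.488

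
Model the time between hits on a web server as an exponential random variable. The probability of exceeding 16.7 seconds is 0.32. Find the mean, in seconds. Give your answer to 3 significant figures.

e^(−λ·16.7) = 0.32 ⇒ λ = −ln(0.32)/16.7 = 0.0682296.
Mean = 1/λ = 14.6564 seconds.

14.7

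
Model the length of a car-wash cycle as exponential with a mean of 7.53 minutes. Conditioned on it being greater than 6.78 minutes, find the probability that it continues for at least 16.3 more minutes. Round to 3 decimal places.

The rate is λ = 1/7.53 = 0.132802 per minute.
By the memoryless property, P(X > 6.78+16.3 | X > 6.78) = P(X > 16.3).
P(X > 16.3) = e^(−2.1647) ≈ 0.115.

0.115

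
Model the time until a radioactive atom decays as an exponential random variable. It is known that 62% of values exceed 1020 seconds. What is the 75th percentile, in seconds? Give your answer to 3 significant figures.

e^(−λ·1020) = 0.62 ⇒ λ = −ln(0.62)/1020 = 0.000468663.
75th percentile: 1 − e^(−λt) = 0.75, t = −ln(0.25)/λ = 2957.98 seconds.

2960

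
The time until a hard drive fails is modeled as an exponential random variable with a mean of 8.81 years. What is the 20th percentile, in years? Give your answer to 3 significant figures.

1.97

The rate is λ = 1/8.81 = 0.113507 per year.
Set 1 − e^(−λt) = 0.2, so t = −ln(0.8)/λ = 0.22314/0.113507 ≈ 1.96589 years.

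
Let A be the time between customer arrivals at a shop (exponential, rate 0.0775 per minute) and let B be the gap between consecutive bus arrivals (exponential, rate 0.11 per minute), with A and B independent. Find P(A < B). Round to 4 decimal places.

0.4133

λ_1 = 0.0775, λ_2 = 0.11.
For independent exponentials, P(A < B) = λ_1/(λ_1+λ_2) = 0.0775/0.1875 ≈ 0.4133.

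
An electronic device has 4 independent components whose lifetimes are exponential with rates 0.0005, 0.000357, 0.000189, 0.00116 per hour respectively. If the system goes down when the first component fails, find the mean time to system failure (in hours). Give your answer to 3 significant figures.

453

The time to first failure is exponential with rate Σλ = 0.0005 + 0.000357 + 0.000189 + 0.00116 = 0.002206.
E[min] = 1/Σλ = 1/0.002206 = 453.309 hours.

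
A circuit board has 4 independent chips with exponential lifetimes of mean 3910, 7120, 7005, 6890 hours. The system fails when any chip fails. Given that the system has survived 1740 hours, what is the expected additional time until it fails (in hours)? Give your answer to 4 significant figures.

First-failure rate Σλ = 1/3910 + 1/7120 + 1/7005 + 1/6890 = 0.000684097.
By memorylessness the expected residual is 1/Σλ = 1461.78 hours, regardless of the 1740 already elapsed.

1462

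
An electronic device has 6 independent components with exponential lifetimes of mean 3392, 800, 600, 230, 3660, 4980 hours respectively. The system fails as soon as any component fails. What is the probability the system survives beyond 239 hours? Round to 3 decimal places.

The first failure time is exponential with rate Σλ_i = 1/3392 + 1/800 + 1/600 + 1/230 + 1/3660 + 1/4980 = 0.00803333 per hour.
P(min > 239) = e^(−0.00803333·239) = e^(−1.92) ≈ 0.147.

0.147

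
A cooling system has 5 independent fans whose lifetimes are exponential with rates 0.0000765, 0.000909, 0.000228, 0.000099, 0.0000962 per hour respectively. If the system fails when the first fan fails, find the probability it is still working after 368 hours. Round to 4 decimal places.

The time to first failure is exponential with rate Σλ = 0.0000765 + 0.000909 + 0.000228 + 0.000099 + 0.0000962 = 0.0014087.
P(min > 368) = e^(−0.0014087·368) = e^(−0.5184) ≈ 0.5955.

0.5955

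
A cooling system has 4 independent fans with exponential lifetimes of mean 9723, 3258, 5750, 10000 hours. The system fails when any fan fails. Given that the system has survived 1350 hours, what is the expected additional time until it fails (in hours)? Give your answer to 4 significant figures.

First-failure rate Σλ = 1/9723 + 1/3258 + 1/5750 + 1/10000 = 0.000683699.
By memorylessness the expected residual is 1/Σλ = 1462.63 hours, regardless of the 1350 already elapsed.

1463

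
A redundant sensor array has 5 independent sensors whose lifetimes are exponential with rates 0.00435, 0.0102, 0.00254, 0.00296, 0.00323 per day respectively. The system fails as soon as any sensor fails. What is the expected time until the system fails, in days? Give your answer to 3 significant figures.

43.0

The time to first failure is exponential with rate Σλ = 0.00435 + 0.0102 + 0.00254 + 0.00296 + 0.00323 = 0.02328.
E[min] = 1/Σλ = 1/0.02328 = 42.9553 days.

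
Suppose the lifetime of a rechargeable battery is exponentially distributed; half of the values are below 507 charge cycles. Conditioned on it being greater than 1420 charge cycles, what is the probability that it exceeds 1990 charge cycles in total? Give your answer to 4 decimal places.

0.4587

For an exponential, median = ln(2)/λ, so λ = ln 2 / 507 = 0.00136715 per charge cycle.
The exponential is memoryless, so the remaining time is again Exp(λ): the condition X > 1420 is irrelevant.
P(X > 570) = e^(−0.77928) ≈ 0.4587.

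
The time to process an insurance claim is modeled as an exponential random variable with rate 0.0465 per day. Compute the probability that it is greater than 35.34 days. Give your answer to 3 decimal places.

0.193

P(X > 35.34) = e^(−λ·35.34) = e^(−1.6433) ≈ 0.193.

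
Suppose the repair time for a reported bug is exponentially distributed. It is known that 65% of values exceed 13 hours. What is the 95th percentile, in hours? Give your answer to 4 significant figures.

90.40

e^(−λ·13) = 0.65 ⇒ λ = −ln(0.65)/13 = 0.0331371.
95th percentile: 1 − e^(−λt) = 0.95, t = −ln(0.05)/λ = 90.404 hours.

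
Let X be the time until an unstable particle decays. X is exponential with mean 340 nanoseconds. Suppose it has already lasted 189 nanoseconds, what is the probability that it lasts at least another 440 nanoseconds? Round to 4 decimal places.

0.2741

The rate is λ = 1/340 = 0.00294118 per nanosecond.
By the memoryless property, P(X > 189+440 | X > 189) = P(X > 440).
P(X > 440) = e^(−1.2941) ≈ 0.2741.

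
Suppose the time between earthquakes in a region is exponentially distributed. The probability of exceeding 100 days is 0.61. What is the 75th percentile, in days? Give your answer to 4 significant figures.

e^(−λ·100) = 0.61 ⇒ λ = −ln(0.61)/100 = 0.00494296.
75th percentile: 1 − e^(−λt) = 0.75, t = −ln(0.25)/λ = 280.458 days.

280.5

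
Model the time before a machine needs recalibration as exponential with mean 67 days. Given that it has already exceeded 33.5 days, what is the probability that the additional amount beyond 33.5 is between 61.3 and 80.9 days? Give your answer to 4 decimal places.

0.1016

The rate is λ = 1/67 = 0.0149254 per day.
Memoryless: the residual past 33.5 is again Exp(λ).
P(61.3 < residual < 80.9) = e^(−λ·61.3) − e^(−λ·80.9) = 0.40055 − 0.29895 ≈ 0.1016.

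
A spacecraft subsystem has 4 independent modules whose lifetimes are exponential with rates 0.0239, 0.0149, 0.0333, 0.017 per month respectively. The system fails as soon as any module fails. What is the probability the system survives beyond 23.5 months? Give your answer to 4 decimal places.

The time to first failure is exponential with rate Σλ = 0.0239 + 0.0149 + 0.0333 + 0.017 = 0.0891.
P(min > 23.5) = e^(−0.0891·23.5) = e^(−2.0939) ≈ 0.1232.

0.1232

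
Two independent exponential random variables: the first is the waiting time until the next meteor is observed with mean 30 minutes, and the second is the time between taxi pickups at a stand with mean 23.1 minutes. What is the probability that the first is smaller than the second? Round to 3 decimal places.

λ_1 = 1/30 = 0.0333333, λ_2 = 1/23.1 = 0.04329.
For independent exponentials, P(the first < the second) = λ_1/(λ_1+λ_2) = 0.0333333/0.0766234 ≈ 0.435.

0.435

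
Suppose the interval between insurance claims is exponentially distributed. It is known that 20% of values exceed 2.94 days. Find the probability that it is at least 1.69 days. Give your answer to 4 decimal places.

e^(−λ·2.94) = 0.20 ⇒ λ = −ln(0.20)/2.94 = 0.547428.
P(X > 1.69) = e^(−0.547428·1.69) = e^(−0.92515) ≈ 0.3965.

0.3965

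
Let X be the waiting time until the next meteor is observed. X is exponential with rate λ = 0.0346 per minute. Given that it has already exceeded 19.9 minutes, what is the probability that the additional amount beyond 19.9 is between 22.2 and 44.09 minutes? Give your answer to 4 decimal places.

0.2464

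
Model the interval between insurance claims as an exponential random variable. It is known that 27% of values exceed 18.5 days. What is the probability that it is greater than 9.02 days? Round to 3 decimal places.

0.528

e^(−λ·18.5) = 0.27 ⇒ λ = −ln(0.27)/18.5 = 0.0707748.
P(X > 9.02) = e^(−0.0707748·9.02) = e^(−0.63839) ≈ 0.528.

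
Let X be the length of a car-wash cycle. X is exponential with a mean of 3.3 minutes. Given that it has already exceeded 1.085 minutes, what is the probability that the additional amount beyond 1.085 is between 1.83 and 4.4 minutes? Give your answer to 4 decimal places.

The rate is λ = 1/3.3 = 0.30303 per minute.
Memoryless: the residual past 1.085 is again Exp(λ).
P(1.83 < residual < 4.4) = e^(−λ·1.83) − e^(−λ·4.4) = 0.57433 − 0.26360 ≈ 0.3107.

0.3107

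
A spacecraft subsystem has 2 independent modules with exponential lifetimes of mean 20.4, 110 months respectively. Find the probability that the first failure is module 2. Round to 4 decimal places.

Rates: λ_i = 1/mean_i → 0.0490196, 0.00909091; Σλ = 0.0581105.
P(module 2 first) = λ_2/Σλ = 0.00909091/0.0581105 ≈ 0.1564.

0.1564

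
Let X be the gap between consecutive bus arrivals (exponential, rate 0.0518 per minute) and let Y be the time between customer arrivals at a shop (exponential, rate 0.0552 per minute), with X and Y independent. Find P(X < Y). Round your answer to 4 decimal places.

λ_1 = 0.0518, λ_2 = 0.0552.
For independent exponentials, P(X < Y) = λ_1/(λ_1+λ_2) = 0.0518/0.107 ≈ 0.4841.

0.4841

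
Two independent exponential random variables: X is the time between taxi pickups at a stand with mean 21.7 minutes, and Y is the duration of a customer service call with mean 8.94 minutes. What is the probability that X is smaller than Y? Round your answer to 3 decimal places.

λ_1 = 1/21.7 = 0.0460829, λ_2 = 1/8.94 = 0.111857.
For independent exponentials, P(X < Y) = λ_1/(λ_1+λ_2) = 0.0460829/0.15794 ≈ 0.292.

0.292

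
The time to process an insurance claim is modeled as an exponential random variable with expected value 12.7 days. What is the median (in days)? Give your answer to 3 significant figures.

The rate is λ = 1/12.7 = 0.0787402 per day.
Set 1 − e^(−λt) = 0.5, so t = −ln(0.5)/λ = 0.69315/0.0787402 ≈ 8.80297 days.

8.80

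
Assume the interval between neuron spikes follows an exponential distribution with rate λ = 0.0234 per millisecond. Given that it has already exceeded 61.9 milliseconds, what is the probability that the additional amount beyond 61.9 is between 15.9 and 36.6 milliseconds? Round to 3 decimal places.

Memoryless: the residual past 61.9 is again Exp(λ).
P(15.9 < residual < 36.6) = e^(−λ·15.9) − e^(−λ·36.6) = 0.68931 − 0.42467 ≈ 0.265.

0.265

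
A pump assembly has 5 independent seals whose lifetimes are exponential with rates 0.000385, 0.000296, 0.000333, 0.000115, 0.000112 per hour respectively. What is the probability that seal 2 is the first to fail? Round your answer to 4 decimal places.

The time to first failure is exponential with rate Σλ = 0.000385 + 0.000296 + 0.000333 + 0.000115 + 0.000112 = 0.001241.
P(seal 2 first) = λ_2/Σλ = 0.000296/0.001241 ≈ 0.2385.

0.2385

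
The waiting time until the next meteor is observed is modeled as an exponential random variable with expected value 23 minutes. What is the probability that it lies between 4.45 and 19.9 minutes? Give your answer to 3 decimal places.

0.403

The rate is λ = 1/23 = 0.0434783 per minute.
P(4.45 < X < 19.9) = e^(−λ·4.45) − e^(−λ·19.9) = 0.82409 − 0.42096 ≈ 0.403.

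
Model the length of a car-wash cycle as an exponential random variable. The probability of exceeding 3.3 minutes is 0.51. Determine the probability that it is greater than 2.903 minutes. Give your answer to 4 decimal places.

0.5530

e^(−λ·3.3) = 0.51 ⇒ λ = −ln(0.51)/3.3 = 0.204044.
P(X > 2.903) = e^(−0.204044·2.903) = e^(−0.59234) ≈ 0.5530.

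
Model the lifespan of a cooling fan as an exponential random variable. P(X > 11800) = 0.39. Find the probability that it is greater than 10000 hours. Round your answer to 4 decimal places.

0.4502

e^(−λ·11800) = 0.39 ⇒ λ = −ln(0.39)/11800 = 0.0000797973.
P(X > 10000) = e^(−0.0000797973·10000) = e^(−0.79797) ≈ 0.4502.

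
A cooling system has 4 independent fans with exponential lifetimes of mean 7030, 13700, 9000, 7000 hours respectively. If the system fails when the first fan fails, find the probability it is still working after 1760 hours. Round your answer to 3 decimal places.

0.438

The first failure time is exponential with rate Σλ_i = 1/7030 + 1/13700 + 1/9000 + 1/7000 = 0.000469208 per hour.
P(min > 1760) = e^(−0.000469208·1760) = e^(−0.82581) ≈ 0.438.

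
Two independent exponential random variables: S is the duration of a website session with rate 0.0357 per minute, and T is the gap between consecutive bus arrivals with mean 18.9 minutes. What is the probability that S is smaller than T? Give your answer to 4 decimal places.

0.4029

λ_1 = 0.0357, λ_2 = 1/18.9 = 0.0529101.
For independent exponentials, P(S < T) = λ_1/(λ_1+λ_2) = 0.0357/0.0886101 ≈ 0.4029.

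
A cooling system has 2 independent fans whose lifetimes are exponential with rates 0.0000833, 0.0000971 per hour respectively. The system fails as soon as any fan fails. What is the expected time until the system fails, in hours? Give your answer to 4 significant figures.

The time to first failure is exponential with rate Σλ = 0.0000833 + 0.0000971 = 0.0001804.
E[min] = 1/Σλ = 1/0.0001804 = 5543.24 hours.

5543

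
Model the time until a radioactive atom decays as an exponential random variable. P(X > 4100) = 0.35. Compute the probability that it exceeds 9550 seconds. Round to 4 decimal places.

e^(−λ·4100) = 0.35 ⇒ λ = −ln(0.35)/4100 = 0.000256054.
P(X > 9550) = e^(−0.000256054·9550) = e^(−2.4453) ≈ 0.0867.

0.0867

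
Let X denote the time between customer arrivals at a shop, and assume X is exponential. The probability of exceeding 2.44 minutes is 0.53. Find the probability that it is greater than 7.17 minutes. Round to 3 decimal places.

e^(−λ·2.44) = 0.53 ⇒ λ = −ln(0.53)/2.44 = 0.260196.
P(X > 7.17) = e^(−0.260196·7.17) = e^(−1.8656) ≈ 0.155.

0.155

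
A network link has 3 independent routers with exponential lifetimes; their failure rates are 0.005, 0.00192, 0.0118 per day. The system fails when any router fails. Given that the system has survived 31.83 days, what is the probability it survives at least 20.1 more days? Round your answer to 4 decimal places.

0.6864

Time to first failure ~ Exp(Σλ) with Σλ = 0.01872.
By memorylessness, P(T > 31.83+20.1 | T > 31.83) = P(T > 20.1) = e^(−0.01872·20.1) ≈ 0.6864.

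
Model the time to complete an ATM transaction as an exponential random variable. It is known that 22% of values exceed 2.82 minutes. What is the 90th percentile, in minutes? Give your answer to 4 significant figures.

e^(−λ·2.82) = 0.22 ⇒ λ = −ln(0.22)/2.82 = 0.536925.
90th percentile: 1 − e^(−λt) = 0.9, t = −ln(0.1)/λ = 4.28847 minutes.

4.288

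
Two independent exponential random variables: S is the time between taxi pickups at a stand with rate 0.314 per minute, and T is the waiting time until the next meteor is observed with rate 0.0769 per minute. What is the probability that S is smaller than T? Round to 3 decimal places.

λ_1 = 0.314, λ_2 = 0.0769.
For independent exponentials, P(S < T) = λ_1/(λ_1+λ_2) = 0.314/0.3909 ≈ 0.803.

0.803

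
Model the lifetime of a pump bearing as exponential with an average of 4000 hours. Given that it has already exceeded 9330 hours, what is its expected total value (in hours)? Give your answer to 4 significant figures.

13330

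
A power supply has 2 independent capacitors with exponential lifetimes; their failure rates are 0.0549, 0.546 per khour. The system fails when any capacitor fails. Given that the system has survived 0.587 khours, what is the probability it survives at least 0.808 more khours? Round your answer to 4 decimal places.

0.6154

Time to first failure ~ Exp(Σλ) with Σλ = 0.6009.
By memorylessness, P(T > 0.587+0.808 | T > 0.587) = P(T > 0.808) = e^(−0.6009·0.808) ≈ 0.6154.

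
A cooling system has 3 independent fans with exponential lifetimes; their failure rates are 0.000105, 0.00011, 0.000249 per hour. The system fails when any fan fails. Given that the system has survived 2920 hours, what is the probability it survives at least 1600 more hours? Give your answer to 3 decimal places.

Time to first failure ~ Exp(Σλ) with Σλ = 0.000464.
By memorylessness, P(T > 2920+1600 | T > 2920) = P(T > 1600) = e^(−0.000464·1600) ≈ 0.476.

0.476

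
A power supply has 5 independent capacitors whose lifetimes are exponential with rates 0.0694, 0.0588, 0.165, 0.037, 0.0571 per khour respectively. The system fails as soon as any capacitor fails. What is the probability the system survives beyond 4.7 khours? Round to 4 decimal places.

0.1620

The time to first failure is exponential with rate Σλ = 0.0694 + 0.0588 + 0.165 + 0.037 + 0.0571 = 0.3873.
P(min > 4.7) = e^(−0.3873·4.7) = e^(−1.8203) ≈ 0.1620.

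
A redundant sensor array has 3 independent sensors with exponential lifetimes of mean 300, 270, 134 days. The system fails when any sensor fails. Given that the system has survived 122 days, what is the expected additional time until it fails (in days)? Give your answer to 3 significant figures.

69.0

First-failure rate Σλ = 1/300 + 1/270 + 1/134 = 0.0144997.
By memorylessness the expected residual is 1/Σλ = 68.9668 days, regardless of the 122 already elapsed.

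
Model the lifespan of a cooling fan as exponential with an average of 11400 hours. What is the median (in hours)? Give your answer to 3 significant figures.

7900

The rate is λ = 1/11400 = 0.0000877193 per hour.
Set 1 − e^(−λt) = 0.5, so t = −ln(0.5)/λ = 0.69315/0.0000877193 ≈ 7901.88 hours.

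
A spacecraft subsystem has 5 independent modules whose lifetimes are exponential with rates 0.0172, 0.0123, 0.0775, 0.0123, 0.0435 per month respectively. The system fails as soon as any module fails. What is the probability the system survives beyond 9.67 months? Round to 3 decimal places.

0.207

The time to first failure is exponential with rate Σλ = 0.0172 + 0.0123 + 0.0775 + 0.0123 + 0.0435 = 0.1628.
P(min > 9.67) = e^(−0.1628·9.67) = e^(−1.5743) ≈ 0.207.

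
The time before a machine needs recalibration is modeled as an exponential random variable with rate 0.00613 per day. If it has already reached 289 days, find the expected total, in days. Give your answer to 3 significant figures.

452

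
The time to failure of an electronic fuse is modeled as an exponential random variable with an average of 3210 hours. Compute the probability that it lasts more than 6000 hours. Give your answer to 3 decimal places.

0.154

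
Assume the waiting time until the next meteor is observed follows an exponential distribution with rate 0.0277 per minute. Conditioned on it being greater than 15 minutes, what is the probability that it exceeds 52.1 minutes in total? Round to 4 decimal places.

0.3578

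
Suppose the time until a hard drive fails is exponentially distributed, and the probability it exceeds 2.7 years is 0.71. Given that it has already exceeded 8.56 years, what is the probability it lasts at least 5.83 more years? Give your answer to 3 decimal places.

0.477

From e^(−λ·2.7) = 0.71, λ = −ln(0.71)/2.7 = 0.126848.
Memoryless: P(X > 8.56+5.83 | X > 8.56) = P(X > 5.83) = e^(−0.126848·5.83) ≈ 0.477.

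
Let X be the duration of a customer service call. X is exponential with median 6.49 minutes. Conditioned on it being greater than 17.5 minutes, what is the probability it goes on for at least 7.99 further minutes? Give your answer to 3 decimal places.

0.426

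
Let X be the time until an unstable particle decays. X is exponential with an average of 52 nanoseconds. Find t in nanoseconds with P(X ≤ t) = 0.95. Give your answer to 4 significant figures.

155.8

The rate is λ = 1/52 = 0.0192308 per nanosecond.
Set 1 − e^(−λt) = 0.95, so t = −ln(0.05)/λ = 2.9957/0.0192308 ≈ 155.778 nanoseconds.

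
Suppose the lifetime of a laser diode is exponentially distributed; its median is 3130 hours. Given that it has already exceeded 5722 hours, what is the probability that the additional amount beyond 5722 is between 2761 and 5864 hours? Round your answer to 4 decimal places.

0.2697

For an exponential, median = ln(2)/λ, so λ = ln 2 / 3130 = 0.000221453 per hour.
Memoryless: the residual past 5722 is again Exp(λ).
P(2761 < residual < 5864) = e^(−λ·2761) − e^(−λ·5864) = 0.54257 − 0.27291 ≈ 0.2697.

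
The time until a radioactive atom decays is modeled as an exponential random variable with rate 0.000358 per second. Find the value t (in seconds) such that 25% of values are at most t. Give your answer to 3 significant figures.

804

Set 1 − e^(−λt) = 0.25, so t = −ln(0.75)/λ = 0.28768/0.000358 ≈ 803.581 seconds.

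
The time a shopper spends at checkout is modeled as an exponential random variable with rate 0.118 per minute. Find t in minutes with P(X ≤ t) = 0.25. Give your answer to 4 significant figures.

Set 1 − e^(−λt) = 0.25, so t = −ln(0.75)/λ = 0.28768/0.118 ≈ 2.43798 minutes.

2.438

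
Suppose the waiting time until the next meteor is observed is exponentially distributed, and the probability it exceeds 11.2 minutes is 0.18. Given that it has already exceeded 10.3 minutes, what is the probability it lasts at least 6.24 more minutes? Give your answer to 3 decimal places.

From e^(−λ·11.2) = 0.18, λ = −ln(0.18)/11.2 = 0.153107.
Memoryless: P(X > 10.3+6.24 | X > 10.3) = P(X > 6.24) = e^(−0.153107·6.24) ≈ 0.385.

0.385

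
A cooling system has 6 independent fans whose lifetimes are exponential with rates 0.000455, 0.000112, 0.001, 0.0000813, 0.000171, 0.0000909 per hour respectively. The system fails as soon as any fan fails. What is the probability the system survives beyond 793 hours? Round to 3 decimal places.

0.220

The time to first failure is exponential with rate Σλ = 0.000455 + 0.000112 + 0.001 + 0.0000813 + 0.000171 + 0.0000909 = 0.0019102.
P(min > 793) = e^(−0.0019102·793) = e^(−1.5148) ≈ 0.220.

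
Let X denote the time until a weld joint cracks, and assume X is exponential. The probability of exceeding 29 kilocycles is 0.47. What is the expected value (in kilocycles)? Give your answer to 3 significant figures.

38.4

e^(−λ·29) = 0.47 ⇒ λ = −ln(0.47)/29 = 0.0260353.
Mean = 1/λ = 38.4094 kilocycles.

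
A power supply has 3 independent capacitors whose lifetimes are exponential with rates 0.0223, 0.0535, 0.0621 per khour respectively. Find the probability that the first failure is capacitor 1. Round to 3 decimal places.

0.162

The time to first failure is exponential with rate Σλ = 0.0223 + 0.0535 + 0.0621 = 0.1379.
P(capacitor 1 first) = λ_1/Σλ = 0.0223/0.1379 ≈ 0.162.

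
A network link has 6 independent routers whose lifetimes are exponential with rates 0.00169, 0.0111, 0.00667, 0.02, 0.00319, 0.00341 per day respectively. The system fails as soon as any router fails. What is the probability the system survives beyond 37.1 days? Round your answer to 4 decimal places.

0.1811

The time to first failure is exponential with rate Σλ = 0.00169 + 0.0111 + 0.00667 + 0.02 + 0.00319 + 0.00341 = 0.04606.
P(min > 37.1) = e^(−0.04606·37.1) = e^(−1.7088) ≈ 0.1811.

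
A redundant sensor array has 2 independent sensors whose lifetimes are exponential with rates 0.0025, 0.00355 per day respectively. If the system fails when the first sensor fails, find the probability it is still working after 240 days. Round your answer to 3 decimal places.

The time to first failure is exponential with rate Σλ = 0.0025 + 0.00355 = 0.00605.
P(min > 240) = e^(−0.00605·240) = e^(−1.452) ≈ 0.234.

0.234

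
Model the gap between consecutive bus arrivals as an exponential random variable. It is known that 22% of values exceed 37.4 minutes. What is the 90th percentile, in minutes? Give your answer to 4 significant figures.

e^(−λ·37.4) = 0.22 ⇒ λ = −ln(0.22)/37.4 = 0.0404847.
90th percentile: 1 − e^(−λt) = 0.9, t = −ln(0.1)/λ = 56.8754 minutes.

56.88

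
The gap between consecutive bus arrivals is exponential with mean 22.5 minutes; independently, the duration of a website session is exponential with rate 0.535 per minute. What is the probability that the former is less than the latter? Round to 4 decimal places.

λ_1 = 1/22.5 = 0.0444444, λ_2 = 0.535.
For independent exponentials, P(the former < the latter) = λ_1/(λ_1+λ_2) = 0.0444444/0.579444 ≈ 0.0767.

0.0767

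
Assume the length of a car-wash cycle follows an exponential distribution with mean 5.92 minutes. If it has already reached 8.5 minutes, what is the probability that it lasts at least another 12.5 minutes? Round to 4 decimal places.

The rate is λ = 1/5.92 = 0.168919 per minute.
P(X > s+t | X > s) = e^(−λ(s+t))/e^(−λs) = e^(−λt), independent of s = 8.5.
P(X > 12.5) = e^(−2.1115) ≈ 0.1211.

0.1211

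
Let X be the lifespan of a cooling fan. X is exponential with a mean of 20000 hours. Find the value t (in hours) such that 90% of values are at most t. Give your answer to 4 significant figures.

The rate is λ = 1/20000 = 0.00005 per hour.
Set 1 − e^(−λt) = 0.9, so t = −ln(0.1)/λ = 2.3026/0.00005 ≈ 46051.7 hours.

46050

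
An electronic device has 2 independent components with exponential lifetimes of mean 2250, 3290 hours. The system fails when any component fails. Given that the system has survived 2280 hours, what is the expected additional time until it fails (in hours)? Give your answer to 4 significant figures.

First-failure rate Σλ = 1/2250 + 1/3290 = 0.000748396.
By memorylessness the expected residual is 1/Σλ = 1336.19 hours, regardless of the 2280 already elapsed.

1336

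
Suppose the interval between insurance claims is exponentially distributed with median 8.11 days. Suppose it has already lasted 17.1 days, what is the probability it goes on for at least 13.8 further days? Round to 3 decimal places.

For an exponential, median = ln(2)/λ, so λ = ln 2 / 8.11 = 0.0854682 per day.
P(X > s+t | X > s) = e^(−λ(s+t))/e^(−λs) = e^(−λt), independent of s = 17.1.
P(X > 13.8) = e^(−1.1795) ≈ 0.307.

0.307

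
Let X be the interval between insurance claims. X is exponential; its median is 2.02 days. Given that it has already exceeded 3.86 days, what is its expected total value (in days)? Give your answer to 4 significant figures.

6.774

For an exponential, median = ln(2)/λ, so λ = ln 2 / 2.02 = 0.343142 per day.
By memorylessness, E[X | X > 3.86] = 3.86 + 1/λ = 3.86 + 2.91424 = 6.77424 days.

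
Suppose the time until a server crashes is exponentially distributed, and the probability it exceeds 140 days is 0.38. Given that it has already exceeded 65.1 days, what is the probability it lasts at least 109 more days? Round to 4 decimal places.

From e^(−λ·140) = 0.38, λ = −ln(0.38)/140 = 0.00691131.
Memoryless: P(X > 65.1+109 | X > 65.1) = P(X > 109) = e^(−0.00691131·109) ≈ 0.4708.

0.4708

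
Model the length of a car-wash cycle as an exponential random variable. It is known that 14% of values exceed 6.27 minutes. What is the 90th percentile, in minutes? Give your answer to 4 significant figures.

7.343

e^(−λ·6.27) = 0.14 ⇒ λ = −ln(0.14)/6.27 = 0.313575.
90th percentile: 1 − e^(−λt) = 0.9, t = −ln(0.1)/λ = 7.34302 minutes.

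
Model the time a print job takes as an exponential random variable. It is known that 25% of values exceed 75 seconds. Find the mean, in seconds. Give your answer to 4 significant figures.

54.10

e^(−λ·75) = 0.25 ⇒ λ = −ln(0.25)/75 = 0.0184839.
Mean = 1/λ = 54.1011 seconds.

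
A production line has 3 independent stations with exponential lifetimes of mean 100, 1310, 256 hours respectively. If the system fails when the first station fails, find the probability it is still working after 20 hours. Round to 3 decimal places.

0.746

The first failure time is exponential with rate Σλ_i = 1/100 + 1/1310 + 1/256 = 0.0146696 per hour.
P(min > 20) = e^(−0.0146696·20) = e^(−0.29339) ≈ 0.746.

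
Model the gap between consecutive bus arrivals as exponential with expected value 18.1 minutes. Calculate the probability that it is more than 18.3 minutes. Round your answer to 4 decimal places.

The rate is λ = 1/18.1 = 0.0552486 per minute.
P(X > 18.3) = e^(−λ·18.3) = e^(−1.011) ≈ 0.3638.

0.3638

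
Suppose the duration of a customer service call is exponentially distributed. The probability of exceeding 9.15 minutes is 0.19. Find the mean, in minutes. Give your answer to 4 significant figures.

5.510

e^(−λ·9.15) = 0.19 ⇒ λ = −ln(0.19)/9.15 = 0.181501.
Mean = 1/λ = 5.50962 minutes.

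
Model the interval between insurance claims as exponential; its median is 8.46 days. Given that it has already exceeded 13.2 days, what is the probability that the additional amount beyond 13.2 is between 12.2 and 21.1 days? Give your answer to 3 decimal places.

For an exponential, median = ln(2)/λ, so λ = ln 2 / 8.46 = 0.0819323 per day.
Memoryless: the residual past 13.2 is again Exp(λ).
P(12.2 < residual < 21.1) = e^(−λ·12.2) − e^(−λ·21.1) = 0.36804 − 0.17750 ≈ 0.191.

0.191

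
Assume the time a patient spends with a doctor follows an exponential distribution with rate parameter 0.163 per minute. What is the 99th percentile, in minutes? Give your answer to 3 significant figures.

Set 1 − e^(−λt) = 0.99, so t = −ln(0.01)/λ = 4.6052/0.163 ≈ 28.2526 minutes.

28.3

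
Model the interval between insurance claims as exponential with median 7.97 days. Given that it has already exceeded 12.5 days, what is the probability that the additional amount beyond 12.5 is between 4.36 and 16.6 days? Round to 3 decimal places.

For an exponential, median = ln(2)/λ, so λ = ln 2 / 7.97 = 0.0869695 per day.
Memoryless: the residual past 12.5 is again Exp(λ).
P(4.36 < residual < 16.6) = e^(−λ·4.36) − e^(−λ·16.6) = 0.68442 − 0.23605 ≈ 0.448.

0.448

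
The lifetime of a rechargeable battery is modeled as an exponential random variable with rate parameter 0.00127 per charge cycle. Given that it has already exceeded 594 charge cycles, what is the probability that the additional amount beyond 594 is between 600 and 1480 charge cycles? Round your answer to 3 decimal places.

Memoryless: the residual past 594 is again Exp(λ).
P(600 < residual < 1480) = e^(−λ·600) − e^(−λ·1480) = 0.46673 − 0.15265 ≈ 0.314.

0.314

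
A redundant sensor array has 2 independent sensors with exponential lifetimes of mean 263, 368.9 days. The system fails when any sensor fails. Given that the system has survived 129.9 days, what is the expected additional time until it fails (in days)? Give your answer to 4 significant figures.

First-failure rate Σλ = 1/263 + 1/368.9 = 0.00651304.
By memorylessness the expected residual is 1/Σλ = 153.538 days, regardless of the 129.9 already elapsed.

153.5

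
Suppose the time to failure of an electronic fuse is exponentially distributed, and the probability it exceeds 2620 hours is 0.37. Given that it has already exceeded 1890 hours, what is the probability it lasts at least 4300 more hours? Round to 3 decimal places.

From e^(−λ·2620) = 0.37, λ = −ln(0.37)/2620 = 0.000379486.
Memoryless: P(X > 1890+4300 | X > 1890) = P(X > 4300) = e^(−0.000379486·4300) ≈ 0.196.

0.196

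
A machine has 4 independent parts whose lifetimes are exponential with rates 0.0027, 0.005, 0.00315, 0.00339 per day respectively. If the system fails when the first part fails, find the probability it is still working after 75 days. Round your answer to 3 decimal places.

The time to first failure is exponential with rate Σλ = 0.0027 + 0.005 + 0.00315 + 0.00339 = 0.01424.
P(min > 75) = e^(−0.01424·75) = e^(−1.068) ≈ 0.344.

0.344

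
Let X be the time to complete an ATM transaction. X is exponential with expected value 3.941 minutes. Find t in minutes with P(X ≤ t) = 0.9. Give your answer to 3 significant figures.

The rate is λ = 1/3.941 = 0.253743 per minute.
Set 1 − e^(−λt) = 0.9, so t = −ln(0.1)/λ = 2.3026/0.253743 ≈ 9.07449 minutes.

9.07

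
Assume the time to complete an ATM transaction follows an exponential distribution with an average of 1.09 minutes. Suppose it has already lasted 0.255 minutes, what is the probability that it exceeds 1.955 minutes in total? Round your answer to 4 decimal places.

The rate is λ = 1/1.09 = 0.917431 per minute.
The exponential is memoryless, so the remaining time is again Exp(λ): the condition X > 0.255 is irrelevant.
P(X > 1.7) = e^(−1.5596) ≈ 0.2102.

0.2102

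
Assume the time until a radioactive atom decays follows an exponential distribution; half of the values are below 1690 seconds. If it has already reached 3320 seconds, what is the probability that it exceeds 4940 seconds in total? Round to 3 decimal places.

For an exponential, median = ln(2)/λ, so λ = ln 2 / 1690 = 0.000410146 per second.
The exponential is memoryless, so the remaining time is again Exp(λ): the condition X > 3320 is irrelevant.
P(X > 1620) = e^(−0.66444) ≈ 0.515.

0.515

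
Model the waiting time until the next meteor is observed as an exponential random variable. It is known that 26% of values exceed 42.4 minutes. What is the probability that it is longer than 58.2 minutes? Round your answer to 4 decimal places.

0.1574

e^(−λ·42.4) = 0.26 ⇒ λ = −ln(0.26)/42.4 = 0.0317706.
P(X > 58.2) = e^(−0.0317706·58.2) = e^(−1.849) ≈ 0.1574.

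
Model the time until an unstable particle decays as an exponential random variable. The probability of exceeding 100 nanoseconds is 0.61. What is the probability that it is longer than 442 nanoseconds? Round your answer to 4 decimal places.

0.1125

e^(−λ·100) = 0.61 ⇒ λ = −ln(0.61)/100 = 0.00494296.
P(X > 442) = e^(−0.00494296·442) = e^(−2.1848) ≈ 0.1125.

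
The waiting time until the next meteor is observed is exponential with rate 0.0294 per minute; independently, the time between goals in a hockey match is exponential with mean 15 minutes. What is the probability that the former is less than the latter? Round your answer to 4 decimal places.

λ_1 = 0.0294, λ_2 = 1/15 = 0.0666667.
For independent exponentials, P(the former < the latter) = λ_1/(λ_1+λ_2) = 0.0294/0.0960667 ≈ 0.3060.

0.3060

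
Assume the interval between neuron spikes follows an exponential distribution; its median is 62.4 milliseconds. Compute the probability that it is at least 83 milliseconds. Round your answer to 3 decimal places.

For an exponential, median = ln(2)/λ, so λ = ln 2 / 62.4 = 0.0111081 per millisecond.
P(X > 83) = e^(−λ·83) = e^(−0.92197) ≈ 0.398.

0.398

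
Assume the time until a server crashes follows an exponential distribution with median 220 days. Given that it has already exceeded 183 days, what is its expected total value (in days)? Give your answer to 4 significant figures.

500.4

For an exponential, median = ln(2)/λ, so λ = ln 2 / 220 = 0.00315067 per day.
By memorylessness, E[X | X > 183] = 183 + 1/λ = 183 + 317.393 = 500.393 days.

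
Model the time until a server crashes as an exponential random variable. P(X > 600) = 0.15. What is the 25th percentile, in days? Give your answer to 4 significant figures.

e^(−λ·600) = 0.15 ⇒ λ = −ln(0.15)/600 = 0.00316187.
25th percentile: 1 − e^(−λt) = 0.25, t = −ln(0.75)/λ = 90.9849 days.

90.98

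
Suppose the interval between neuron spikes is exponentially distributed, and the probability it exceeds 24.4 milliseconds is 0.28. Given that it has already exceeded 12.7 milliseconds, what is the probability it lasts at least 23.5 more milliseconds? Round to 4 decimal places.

0.2935

From e^(−λ·24.4) = 0.28, λ = −ln(0.28)/24.4 = 0.0521707.
Memoryless: P(X > 12.7+23.5 | X > 12.7) = P(X > 23.5) = e^(−0.0521707·23.5) ≈ 0.2935.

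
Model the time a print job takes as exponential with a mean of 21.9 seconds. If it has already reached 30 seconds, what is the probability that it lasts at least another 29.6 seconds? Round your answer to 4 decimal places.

0.2588

The rate is λ = 1/21.9 = 0.0456621 per second.
By the memoryless property, P(X > 30+29.6 | X > 30) = P(X > 29.6).
P(X > 29.6) = e^(−1.3516) ≈ 0.2588.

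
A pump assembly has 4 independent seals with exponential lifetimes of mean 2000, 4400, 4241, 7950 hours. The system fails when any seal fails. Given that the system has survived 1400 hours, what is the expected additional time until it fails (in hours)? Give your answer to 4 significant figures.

918.4

First-failure rate Σλ = 1/2000 + 1/4400 + 1/4241 + 1/7950 = 0.00108885.
By memorylessness the expected residual is 1/Σλ = 918.398 hours, regardless of the 1400 already elapsed.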